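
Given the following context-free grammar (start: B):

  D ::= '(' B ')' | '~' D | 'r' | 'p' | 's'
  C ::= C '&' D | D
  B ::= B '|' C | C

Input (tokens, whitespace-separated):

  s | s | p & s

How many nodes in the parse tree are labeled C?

4

[B [B [B [C [D s]]] | [C [D s]]] | [C [C [D p]] & [D s]]]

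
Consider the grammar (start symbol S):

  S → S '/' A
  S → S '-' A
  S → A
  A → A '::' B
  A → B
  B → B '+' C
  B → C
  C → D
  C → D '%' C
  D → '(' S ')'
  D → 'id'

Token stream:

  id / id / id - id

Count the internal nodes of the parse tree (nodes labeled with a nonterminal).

[S [S [S [S [A [B [C [D id]]]]] / [A [B [C [D id]]]]] / [A [B [C [D id]]]]] - [A [B [C [D id]]]]]

20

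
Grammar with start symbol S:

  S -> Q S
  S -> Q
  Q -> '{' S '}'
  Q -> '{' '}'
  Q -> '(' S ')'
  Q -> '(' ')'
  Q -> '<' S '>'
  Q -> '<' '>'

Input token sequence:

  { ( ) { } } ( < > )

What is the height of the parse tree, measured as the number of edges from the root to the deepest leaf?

5

[S [Q { [S [Q ( )] [S [Q { }]]] }] [S [Q ( [S [Q < >]] )]]]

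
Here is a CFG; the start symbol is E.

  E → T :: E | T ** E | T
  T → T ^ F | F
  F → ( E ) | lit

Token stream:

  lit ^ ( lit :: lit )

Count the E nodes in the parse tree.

[E [T [T [F lit]] ^ [F ( [E [T [F lit]] :: [E [T [F lit]]]] )]]]

3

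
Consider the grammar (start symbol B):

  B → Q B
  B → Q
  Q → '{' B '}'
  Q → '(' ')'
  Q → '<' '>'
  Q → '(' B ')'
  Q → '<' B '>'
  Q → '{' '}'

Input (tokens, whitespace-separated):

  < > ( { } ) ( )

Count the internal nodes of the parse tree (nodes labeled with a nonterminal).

[B [Q < >] [B [Q ( [B [Q { }]] )] [B [Q ( )]]]]

8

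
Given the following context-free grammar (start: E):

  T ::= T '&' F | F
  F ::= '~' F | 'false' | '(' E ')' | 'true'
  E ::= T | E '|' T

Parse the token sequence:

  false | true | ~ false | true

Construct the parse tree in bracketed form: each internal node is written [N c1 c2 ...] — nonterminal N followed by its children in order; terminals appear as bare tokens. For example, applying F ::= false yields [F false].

[E [E [E [E [T [F false]]] | [T [F true]]] | [T [F ~ [F false]]]] | [T [F true]]]

E
E | T
E | T | T
E | T | T | T
T | T | T | T
F | T | T | T
false | T | T | T
false | F | T | T
false | true | T | T
false | true | F | T
false | true | ~ F | T
false | true | ~ false | T
false | true | ~ false | F
false | true | ~ false | true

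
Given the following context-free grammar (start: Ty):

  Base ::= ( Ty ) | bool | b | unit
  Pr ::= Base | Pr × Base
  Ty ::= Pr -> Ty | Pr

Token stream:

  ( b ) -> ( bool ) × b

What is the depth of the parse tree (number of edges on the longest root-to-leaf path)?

[Ty [Pr [Base ( [Ty [Pr [Base b]]] )]] -> [Ty [Pr [Pr [Base ( [Ty [Pr [Base bool]]] )]] × [Base b]]]]

8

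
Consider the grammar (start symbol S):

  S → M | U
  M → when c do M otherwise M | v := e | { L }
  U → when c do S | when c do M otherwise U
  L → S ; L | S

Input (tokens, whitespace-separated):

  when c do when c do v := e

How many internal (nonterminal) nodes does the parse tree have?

6

[S [U when c do [S [U when c do [S [M v := e]]]]]]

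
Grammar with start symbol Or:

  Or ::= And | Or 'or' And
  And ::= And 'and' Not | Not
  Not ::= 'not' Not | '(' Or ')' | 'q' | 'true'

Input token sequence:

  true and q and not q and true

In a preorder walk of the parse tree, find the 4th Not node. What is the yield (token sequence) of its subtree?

q

[Or [And [And [And [And [Not true]] and [Not q]] and [Not not [Not q]]] and [Not true]]]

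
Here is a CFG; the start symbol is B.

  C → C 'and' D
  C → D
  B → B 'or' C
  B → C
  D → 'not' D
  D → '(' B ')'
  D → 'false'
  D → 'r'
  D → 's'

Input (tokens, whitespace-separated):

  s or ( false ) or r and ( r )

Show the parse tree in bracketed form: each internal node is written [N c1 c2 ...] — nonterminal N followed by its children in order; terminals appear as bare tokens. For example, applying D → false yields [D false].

B
B or C
B or C or C
C or C or C
D or C or C
s or C or C
s or D or C
s or ( B ) or C
s or ( C ) or C
s or ( D ) or C
s or ( false ) or C
s or ( false ) or C and D
s or ( false ) or D and D
s or ( false ) or r and D
s or ( false ) or r and ( B )
s or ( false ) or r and ( C )
s or ( false ) or r and ( D )
s or ( false ) or r and ( r )

[B [B [B [C [D s]]] or [C [D ( [B [C [D false]]] )]]] or [C [C [D r]] and [D ( [B [C [D r]]] )]]]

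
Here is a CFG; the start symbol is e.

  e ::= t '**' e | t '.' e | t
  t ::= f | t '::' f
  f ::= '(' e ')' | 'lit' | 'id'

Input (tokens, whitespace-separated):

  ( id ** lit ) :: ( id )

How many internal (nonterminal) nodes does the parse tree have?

[e [t [t [f ( [e [t [f id]] ** [e [t [f lit]]]] )]] :: [f ( [e [t [f id]]] )]]]

14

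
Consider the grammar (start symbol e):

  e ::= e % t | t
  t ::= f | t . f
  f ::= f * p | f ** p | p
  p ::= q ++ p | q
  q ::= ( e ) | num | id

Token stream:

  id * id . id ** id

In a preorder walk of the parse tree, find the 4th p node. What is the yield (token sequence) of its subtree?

[e [t [t [f [f [p [q id]]] * [p [q id]]]] . [f [f [p [q id]]] ** [p [q id]]]]]

id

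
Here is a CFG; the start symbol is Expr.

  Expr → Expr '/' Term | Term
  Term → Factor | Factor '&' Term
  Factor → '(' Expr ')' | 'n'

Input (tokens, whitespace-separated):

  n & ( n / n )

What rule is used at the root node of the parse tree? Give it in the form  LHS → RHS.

Expr → Term

[Expr [Term [Factor n] & [Term [Factor ( [Expr [Expr [Term [Factor n]]] / [Term [Factor n]]] )]]]]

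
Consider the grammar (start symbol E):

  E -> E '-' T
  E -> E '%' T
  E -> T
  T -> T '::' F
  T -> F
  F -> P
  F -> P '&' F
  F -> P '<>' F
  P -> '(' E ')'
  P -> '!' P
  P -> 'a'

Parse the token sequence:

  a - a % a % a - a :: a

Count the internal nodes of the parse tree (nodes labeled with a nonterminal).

[E [E [E [E [E [T [F [P a]]]] - [T [F [P a]]]] % [T [F [P a]]]] % [T [F [P a]]]] - [T [T [F [P a]]] :: [F [P a]]]]

23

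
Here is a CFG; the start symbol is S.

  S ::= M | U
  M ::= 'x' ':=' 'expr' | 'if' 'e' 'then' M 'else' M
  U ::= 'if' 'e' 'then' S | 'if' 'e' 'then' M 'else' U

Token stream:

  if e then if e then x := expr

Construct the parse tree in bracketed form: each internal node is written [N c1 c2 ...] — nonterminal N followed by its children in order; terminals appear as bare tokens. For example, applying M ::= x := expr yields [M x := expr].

[S [U if e then [S [U if e then [S [M x := expr]]]]]]

S
U
if e then S
if e then U
if e then if e then S
if e then if e then M
if e then if e then x := expr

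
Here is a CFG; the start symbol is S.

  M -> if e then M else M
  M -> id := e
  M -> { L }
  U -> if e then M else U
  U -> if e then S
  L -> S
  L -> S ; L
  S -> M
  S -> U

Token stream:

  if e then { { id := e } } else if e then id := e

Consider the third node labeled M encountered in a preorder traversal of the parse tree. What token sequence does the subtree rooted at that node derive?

id := e

[S [U if e then [M { [L [S [M { [L [S [M id := e]]] }]]] }] else [U if e then [S [M id := e]]]]]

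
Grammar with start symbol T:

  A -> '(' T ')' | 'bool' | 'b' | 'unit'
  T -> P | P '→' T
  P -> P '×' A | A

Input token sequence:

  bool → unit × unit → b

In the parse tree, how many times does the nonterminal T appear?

[T [P [A bool]] → [T [P [P [A unit]] × [A unit]] → [T [P [A b]]]]]

3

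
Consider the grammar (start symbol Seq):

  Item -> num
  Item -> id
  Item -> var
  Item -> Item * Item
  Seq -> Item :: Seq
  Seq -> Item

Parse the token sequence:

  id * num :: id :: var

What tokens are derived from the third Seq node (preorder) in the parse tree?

[Seq [Item [Item id] * [Item num]] :: [Seq [Item id] :: [Seq [Item var]]]]

var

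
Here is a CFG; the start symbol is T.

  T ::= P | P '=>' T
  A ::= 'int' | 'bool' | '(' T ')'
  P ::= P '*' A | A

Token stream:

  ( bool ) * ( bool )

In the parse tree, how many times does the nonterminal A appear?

4

[T [P [P [A ( [T [P [A bool]]] )]] * [A ( [T [P [A bool]]] )]]]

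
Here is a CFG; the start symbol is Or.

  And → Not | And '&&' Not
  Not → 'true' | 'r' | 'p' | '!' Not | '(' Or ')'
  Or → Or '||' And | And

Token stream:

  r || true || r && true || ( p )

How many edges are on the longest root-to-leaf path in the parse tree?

6

[Or [Or [Or [Or [And [Not r]]] || [And [Not true]]] || [And [And [Not r]] && [Not true]]] || [And [Not ( [Or [And [Not p]]] )]]]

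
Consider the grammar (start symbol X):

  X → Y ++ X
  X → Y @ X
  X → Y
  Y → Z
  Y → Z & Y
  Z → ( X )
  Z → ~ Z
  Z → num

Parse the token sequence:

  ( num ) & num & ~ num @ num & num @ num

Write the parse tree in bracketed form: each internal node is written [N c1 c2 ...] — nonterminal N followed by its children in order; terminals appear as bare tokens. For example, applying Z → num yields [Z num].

[X [Y [Z ( [X [Y [Z num]]] )] & [Y [Z num] & [Y [Z ~ [Z num]]]]] @ [X [Y [Z num] & [Y [Z num]]] @ [X [Y [Z num]]]]]

X
Y @ X
Z & Y @ X
( X ) & Y @ X
( Y ) & Y @ X
( Z ) & Y @ X
( num ) & Y @ X
( num ) & Z & Y @ X
( num ) & num & Y @ X
( num ) & num & Z @ X
( num ) & num & ~ Z @ X
( num ) & num & ~ num @ X
( num ) & num & ~ num @ Y @ X
( num ) & num & ~ num @ Z & Y @ X
( num ) & num & ~ num @ num & Y @ X
( num ) & num & ~ num @ num & Z @ X
( num ) & num & ~ num @ num & num @ X
( num ) & num & ~ num @ num & num @ Y
( num ) & num & ~ num @ num & num @ Z
( num ) & num & ~ num @ num & num @ num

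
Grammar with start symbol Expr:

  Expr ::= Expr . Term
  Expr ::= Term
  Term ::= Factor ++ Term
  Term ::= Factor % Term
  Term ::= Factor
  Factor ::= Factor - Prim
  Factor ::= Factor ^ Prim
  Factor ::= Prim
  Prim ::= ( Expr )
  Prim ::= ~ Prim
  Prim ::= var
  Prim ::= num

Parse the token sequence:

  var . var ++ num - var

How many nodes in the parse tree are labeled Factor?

4

[Expr [Expr [Term [Factor [Prim var]]]] . [Term [Factor [Prim var]] ++ [Term [Factor [Factor [Prim num]] - [Prim var]]]]]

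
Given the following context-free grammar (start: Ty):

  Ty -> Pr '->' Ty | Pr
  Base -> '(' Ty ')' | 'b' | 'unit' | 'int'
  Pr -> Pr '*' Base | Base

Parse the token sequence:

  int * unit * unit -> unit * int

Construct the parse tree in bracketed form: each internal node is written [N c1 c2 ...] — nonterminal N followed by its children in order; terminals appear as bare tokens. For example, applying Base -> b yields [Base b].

Ty
Pr -> Ty
Pr * Base -> Ty
Pr * Base * Base -> Ty
Base * Base * Base -> Ty
int * Base * Base -> Ty
int * unit * Base -> Ty
int * unit * unit -> Ty
int * unit * unit -> Pr
int * unit * unit -> Pr * Base
int * unit * unit -> Base * Base
int * unit * unit -> unit * Base
int * unit * unit -> unit * int

[Ty [Pr [Pr [Pr [Base int]] * [Base unit]] * [Base unit]] -> [Ty [Pr [Pr [Base unit]] * [Base int]]]]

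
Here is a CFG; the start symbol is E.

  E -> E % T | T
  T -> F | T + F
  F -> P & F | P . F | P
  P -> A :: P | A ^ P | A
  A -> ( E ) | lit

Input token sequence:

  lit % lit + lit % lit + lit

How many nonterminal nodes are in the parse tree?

23

[E [E [E [T [F [P [A lit]]]]] % [T [T [F [P [A lit]]]] + [F [P [A lit]]]]] % [T [T [F [P [A lit]]]] + [F [P [A lit]]]]]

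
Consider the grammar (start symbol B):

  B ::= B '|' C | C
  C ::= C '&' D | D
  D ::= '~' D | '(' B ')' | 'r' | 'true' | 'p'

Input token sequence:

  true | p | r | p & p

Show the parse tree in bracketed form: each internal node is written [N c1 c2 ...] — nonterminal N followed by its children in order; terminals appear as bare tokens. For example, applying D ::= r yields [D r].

[B [B [B [B [C [D true]]] | [C [D p]]] | [C [D r]]] | [C [C [D p]] & [D p]]]

B
B | C
B | C | C
B | C | C | C
C | C | C | C
D | C | C | C
true | C | C | C
true | D | C | C
true | p | C | C
true | p | D | C
true | p | r | C
true | p | r | C & D
true | p | r | D & D
true | p | r | p & D
true | p | r | p & p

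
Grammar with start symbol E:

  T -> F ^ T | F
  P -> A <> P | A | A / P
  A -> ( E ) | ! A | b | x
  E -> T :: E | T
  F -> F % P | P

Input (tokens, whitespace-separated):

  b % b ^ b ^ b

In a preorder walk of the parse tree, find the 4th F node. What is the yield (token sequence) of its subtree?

[E [T [F [F [P [A b]]] % [P [A b]]] ^ [T [F [P [A b]]] ^ [T [F [P [A b]]]]]]]

b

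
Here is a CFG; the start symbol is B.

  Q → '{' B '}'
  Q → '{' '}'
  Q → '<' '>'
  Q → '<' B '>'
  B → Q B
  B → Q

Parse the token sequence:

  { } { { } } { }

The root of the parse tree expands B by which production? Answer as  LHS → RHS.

[B [Q { }] [B [Q { [B [Q { }]] }] [B [Q { }]]]]

B → Q B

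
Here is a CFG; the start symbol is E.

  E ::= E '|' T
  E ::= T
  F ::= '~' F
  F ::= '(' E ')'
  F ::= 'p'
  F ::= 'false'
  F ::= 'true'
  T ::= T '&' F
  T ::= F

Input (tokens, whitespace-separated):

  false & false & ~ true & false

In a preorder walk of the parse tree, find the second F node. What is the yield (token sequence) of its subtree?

[E [T [T [T [T [F false]] & [F false]] & [F ~ [F true]]] & [F false]]]

false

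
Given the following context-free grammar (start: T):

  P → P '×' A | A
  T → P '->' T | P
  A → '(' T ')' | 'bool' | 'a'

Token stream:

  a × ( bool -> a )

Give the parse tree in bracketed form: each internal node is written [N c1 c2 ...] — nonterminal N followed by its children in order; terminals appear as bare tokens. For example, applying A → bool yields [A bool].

T
P
P × A
A × A
a × A
a × ( T )
a × ( P -> T )
a × ( A -> T )
a × ( bool -> T )
a × ( bool -> P )
a × ( bool -> A )
a × ( bool -> a )

[T [P [P [A a]] × [A ( [T [P [A bool]] -> [T [P [A a]]]] )]]]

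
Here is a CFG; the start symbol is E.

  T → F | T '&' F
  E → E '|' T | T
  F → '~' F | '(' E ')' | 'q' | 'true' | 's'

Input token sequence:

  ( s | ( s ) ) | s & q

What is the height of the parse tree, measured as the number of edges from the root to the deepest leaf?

[E [E [T [F ( [E [E [T [F s]]] | [T [F ( [E [T [F s]]] )]]] )]]] | [T [T [F s]] & [F q]]]

10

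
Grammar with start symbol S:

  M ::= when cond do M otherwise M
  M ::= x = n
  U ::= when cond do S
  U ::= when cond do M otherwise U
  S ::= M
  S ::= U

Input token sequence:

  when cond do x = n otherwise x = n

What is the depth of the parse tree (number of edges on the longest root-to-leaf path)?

3

[S [M when cond do [M x = n] otherwise [M x = n]]]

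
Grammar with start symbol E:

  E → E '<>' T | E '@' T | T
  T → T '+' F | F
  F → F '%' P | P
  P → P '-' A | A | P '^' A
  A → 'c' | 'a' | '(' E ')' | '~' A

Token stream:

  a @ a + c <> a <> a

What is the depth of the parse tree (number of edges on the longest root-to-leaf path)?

[E [E [E [E [T [F [P [A a]]]]] @ [T [T [F [P [A a]]]] + [F [P [A c]]]]] <> [T [F [P [A a]]]]] <> [T [F [P [A a]]]]]

8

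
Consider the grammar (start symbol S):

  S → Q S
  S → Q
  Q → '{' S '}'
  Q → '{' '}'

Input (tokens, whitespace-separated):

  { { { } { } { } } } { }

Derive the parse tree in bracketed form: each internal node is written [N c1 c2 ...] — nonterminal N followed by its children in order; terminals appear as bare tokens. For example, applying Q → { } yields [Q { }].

[S [Q { [S [Q { [S [Q { }] [S [Q { }] [S [Q { }]]]] }]] }] [S [Q { }]]]

S
Q S
{ S } S
{ Q } S
{ { S } } S
{ { Q S } } S
{ { { } S } } S
{ { { } Q S } } S
{ { { } { } S } } S
{ { { } { } Q } } S
{ { { } { } { } } } S
{ { { } { } { } } } Q
{ { { } { } { } } } { }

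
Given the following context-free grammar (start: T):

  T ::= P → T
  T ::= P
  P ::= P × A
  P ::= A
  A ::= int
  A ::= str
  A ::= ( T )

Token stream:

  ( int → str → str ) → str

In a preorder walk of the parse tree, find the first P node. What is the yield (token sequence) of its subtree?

[T [P [A ( [T [P [A int]] → [T [P [A str]] → [T [P [A str]]]]] )]] → [T [P [A str]]]]

( int → str → str )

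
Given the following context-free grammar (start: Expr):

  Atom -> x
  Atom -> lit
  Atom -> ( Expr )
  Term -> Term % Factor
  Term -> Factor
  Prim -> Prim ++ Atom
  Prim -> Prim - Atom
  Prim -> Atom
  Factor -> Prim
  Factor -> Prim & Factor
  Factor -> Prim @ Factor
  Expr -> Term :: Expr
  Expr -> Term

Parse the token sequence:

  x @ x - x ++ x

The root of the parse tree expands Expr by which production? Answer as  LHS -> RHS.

Expr -> Term

[Expr [Term [Factor [Prim [Atom x]] @ [Factor [Prim [Prim [Prim [Atom x]] - [Atom x]] ++ [Atom x]]]]]]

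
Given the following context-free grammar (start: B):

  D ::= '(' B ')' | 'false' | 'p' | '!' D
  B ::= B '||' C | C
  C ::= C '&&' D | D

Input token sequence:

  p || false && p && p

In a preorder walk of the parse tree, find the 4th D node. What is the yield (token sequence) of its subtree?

[B [B [C [D p]]] || [C [C [C [D false]] && [D p]] && [D p]]]

p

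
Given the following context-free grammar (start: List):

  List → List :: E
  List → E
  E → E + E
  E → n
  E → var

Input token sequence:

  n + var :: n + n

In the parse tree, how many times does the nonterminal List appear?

2

[List [List [E [E n] + [E var]]] :: [E [E n] + [E n]]]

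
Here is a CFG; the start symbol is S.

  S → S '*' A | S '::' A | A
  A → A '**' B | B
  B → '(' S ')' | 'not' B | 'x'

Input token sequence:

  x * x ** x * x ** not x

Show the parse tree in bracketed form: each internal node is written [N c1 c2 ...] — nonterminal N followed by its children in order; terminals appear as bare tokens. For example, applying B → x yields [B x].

[S [S [S [A [B x]]] * [A [A [B x]] ** [B x]]] * [A [A [B x]] ** [B not [B x]]]]

S
S * A
S * A * A
A * A * A
B * A * A
x * A * A
x * A ** B * A
x * B ** B * A
x * x ** B * A
x * x ** x * A
x * x ** x * A ** B
x * x ** x * B ** B
x * x ** x * x ** B
x * x ** x * x ** not B
x * x ** x * x ** not x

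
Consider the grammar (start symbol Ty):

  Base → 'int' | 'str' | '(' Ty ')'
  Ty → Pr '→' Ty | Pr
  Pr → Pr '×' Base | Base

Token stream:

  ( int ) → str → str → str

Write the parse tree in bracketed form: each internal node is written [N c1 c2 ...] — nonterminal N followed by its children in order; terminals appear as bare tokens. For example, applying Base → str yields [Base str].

Ty
Pr → Ty
Base → Ty
( Ty ) → Ty
( Pr ) → Ty
( Base ) → Ty
( int ) → Ty
( int ) → Pr → Ty
( int ) → Base → Ty
( int ) → str → Ty
( int ) → str → Pr → Ty
( int ) → str → Base → Ty
( int ) → str → str → Ty
( int ) → str → str → Pr
( int ) → str → str → Base
( int ) → str → str → str

[Ty [Pr [Base ( [Ty [Pr [Base int]]] )]] → [Ty [Pr [Base str]] → [Ty [Pr [Base str]] → [Ty [Pr [Base str]]]]]]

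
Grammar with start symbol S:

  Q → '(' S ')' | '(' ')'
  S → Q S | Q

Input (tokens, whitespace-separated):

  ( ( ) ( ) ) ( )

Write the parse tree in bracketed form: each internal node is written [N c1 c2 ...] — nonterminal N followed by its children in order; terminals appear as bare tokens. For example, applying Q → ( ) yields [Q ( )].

[S [Q ( [S [Q ( )] [S [Q ( )]]] )] [S [Q ( )]]]

S
Q S
( S ) S
( Q S ) S
( ( ) S ) S
( ( ) Q ) S
( ( ) ( ) ) S
( ( ) ( ) ) Q
( ( ) ( ) ) ( )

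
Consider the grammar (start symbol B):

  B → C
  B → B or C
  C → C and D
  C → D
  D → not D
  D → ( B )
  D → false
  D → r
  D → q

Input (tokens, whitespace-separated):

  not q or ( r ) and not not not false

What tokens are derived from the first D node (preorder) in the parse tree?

not q

[B [B [C [D not [D q]]]] or [C [C [D ( [B [C [D r]]] )]] and [D not [D not [D not [D false]]]]]]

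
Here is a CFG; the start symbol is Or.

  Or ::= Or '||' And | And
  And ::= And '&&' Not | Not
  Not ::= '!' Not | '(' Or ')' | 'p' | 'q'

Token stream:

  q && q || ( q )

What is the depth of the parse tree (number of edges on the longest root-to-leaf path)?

6

[Or [Or [And [And [Not q]] && [Not q]]] || [And [Not ( [Or [And [Not q]]] )]]]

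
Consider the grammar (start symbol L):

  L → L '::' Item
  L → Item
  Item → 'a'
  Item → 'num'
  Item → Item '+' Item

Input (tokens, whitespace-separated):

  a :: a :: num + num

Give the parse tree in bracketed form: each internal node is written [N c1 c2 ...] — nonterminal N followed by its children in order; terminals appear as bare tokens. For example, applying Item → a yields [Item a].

[L [L [L [Item a]] :: [Item a]] :: [Item [Item num] + [Item num]]]

L
L :: Item
L :: Item :: Item
Item :: Item :: Item
a :: Item :: Item
a :: a :: Item
a :: a :: Item + Item
a :: a :: num + Item
a :: a :: num + num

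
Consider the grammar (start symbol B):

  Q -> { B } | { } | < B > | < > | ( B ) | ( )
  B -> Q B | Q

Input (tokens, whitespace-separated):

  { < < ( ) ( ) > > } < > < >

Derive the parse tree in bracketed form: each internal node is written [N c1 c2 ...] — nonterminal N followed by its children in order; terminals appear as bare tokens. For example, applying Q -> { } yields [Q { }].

B
Q B
{ B } B
{ Q } B
{ < B > } B
{ < Q > } B
{ < < B > > } B
{ < < Q B > > } B
{ < < ( ) B > > } B
{ < < ( ) Q > > } B
{ < < ( ) ( ) > > } B
{ < < ( ) ( ) > > } Q B
{ < < ( ) ( ) > > } < > B
{ < < ( ) ( ) > > } < > Q
{ < < ( ) ( ) > > } < > < >

[B [Q { [B [Q < [B [Q < [B [Q ( )] [B [Q ( )]]] >]] >]] }] [B [Q < >] [B [Q < >]]]]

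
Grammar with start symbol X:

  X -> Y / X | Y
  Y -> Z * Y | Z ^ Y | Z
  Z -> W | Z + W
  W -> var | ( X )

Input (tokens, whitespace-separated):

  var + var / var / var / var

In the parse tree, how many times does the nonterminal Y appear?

[X [Y [Z [Z [W var]] + [W var]]] / [X [Y [Z [W var]]] / [X [Y [Z [W var]]] / [X [Y [Z [W var]]]]]]]

4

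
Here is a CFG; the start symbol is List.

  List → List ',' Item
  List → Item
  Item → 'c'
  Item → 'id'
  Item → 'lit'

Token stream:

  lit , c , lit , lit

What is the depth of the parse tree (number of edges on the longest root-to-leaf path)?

5

[List [List [List [List [Item lit]] , [Item c]] , [Item lit]] , [Item lit]]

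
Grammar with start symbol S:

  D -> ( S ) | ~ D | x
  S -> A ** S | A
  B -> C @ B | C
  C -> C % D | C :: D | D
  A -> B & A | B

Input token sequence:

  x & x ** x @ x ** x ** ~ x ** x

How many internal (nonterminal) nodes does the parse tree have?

[S [A [B [C [D x]]] & [A [B [C [D x]]]]] ** [S [A [B [C [D x]] @ [B [C [D x]]]]] ** [S [A [B [C [D x]]]] ** [S [A [B [C [D ~ [D x]]]]] ** [S [A [B [C [D x]]]]]]]]]

33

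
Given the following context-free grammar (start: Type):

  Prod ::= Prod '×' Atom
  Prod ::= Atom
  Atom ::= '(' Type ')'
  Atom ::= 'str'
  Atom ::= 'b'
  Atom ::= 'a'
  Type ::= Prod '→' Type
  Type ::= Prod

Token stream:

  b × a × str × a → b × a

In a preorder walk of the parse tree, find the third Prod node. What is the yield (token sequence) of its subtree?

[Type [Prod [Prod [Prod [Prod [Atom b]] × [Atom a]] × [Atom str]] × [Atom a]] → [Type [Prod [Prod [Atom b]] × [Atom a]]]]

b × a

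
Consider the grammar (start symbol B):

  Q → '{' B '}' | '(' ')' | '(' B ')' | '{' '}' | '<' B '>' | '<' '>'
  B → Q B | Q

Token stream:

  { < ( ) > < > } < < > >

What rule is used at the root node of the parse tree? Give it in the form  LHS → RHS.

[B [Q { [B [Q < [B [Q ( )]] >] [B [Q < >]]] }] [B [Q < [B [Q < >]] >]]]

B → Q B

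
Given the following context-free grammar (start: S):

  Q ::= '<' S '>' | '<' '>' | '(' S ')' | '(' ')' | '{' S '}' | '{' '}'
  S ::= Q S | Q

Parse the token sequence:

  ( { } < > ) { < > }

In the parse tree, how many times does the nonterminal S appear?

[S [Q ( [S [Q { }] [S [Q < >]]] )] [S [Q { [S [Q < >]] }]]]

5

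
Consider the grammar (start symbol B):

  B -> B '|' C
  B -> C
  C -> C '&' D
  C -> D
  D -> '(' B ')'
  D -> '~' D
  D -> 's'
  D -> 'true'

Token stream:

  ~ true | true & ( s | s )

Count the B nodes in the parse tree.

4

[B [B [C [D ~ [D true]]]] | [C [C [D true]] & [D ( [B [B [C [D s]]] | [C [D s]]] )]]]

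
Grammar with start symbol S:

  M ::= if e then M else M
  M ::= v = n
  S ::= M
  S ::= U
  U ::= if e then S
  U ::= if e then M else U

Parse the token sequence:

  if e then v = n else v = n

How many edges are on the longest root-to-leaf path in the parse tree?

[S [M if e then [M v = n] else [M v = n]]]

3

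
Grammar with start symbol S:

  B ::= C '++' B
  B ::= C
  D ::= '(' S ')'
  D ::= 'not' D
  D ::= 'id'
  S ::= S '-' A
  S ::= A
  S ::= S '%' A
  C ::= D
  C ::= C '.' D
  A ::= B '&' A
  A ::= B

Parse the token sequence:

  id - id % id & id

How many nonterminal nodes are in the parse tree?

19

[S [S [S [A [B [C [D id]]]]] - [A [B [C [D id]]]]] % [A [B [C [D id]]] & [A [B [C [D id]]]]]]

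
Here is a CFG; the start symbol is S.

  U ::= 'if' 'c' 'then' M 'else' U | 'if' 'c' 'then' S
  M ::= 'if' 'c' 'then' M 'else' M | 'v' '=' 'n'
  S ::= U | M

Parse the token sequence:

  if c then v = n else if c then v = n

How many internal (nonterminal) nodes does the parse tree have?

[S [U if c then [M v = n] else [U if c then [S [M v = n]]]]]

6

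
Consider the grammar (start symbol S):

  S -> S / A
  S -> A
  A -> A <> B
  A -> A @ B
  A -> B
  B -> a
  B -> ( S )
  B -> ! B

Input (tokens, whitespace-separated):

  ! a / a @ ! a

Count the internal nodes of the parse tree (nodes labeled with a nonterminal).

[S [S [A [B ! [B a]]]] / [A [A [B a]] @ [B ! [B a]]]]

10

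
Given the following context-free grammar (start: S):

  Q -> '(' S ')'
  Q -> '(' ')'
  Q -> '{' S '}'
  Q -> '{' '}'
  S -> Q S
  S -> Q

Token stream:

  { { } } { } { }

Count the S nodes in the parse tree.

4

[S [Q { [S [Q { }]] }] [S [Q { }] [S [Q { }]]]]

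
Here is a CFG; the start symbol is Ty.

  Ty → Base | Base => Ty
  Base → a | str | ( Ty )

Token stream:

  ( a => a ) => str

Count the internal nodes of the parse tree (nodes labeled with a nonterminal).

[Ty [Base ( [Ty [Base a] => [Ty [Base a]]] )] => [Ty [Base str]]]

8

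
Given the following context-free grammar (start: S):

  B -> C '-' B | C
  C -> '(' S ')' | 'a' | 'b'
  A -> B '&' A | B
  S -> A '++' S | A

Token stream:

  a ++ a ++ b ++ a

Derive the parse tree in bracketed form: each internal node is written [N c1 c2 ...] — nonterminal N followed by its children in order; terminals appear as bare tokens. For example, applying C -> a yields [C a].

S
A ++ S
B ++ S
C ++ S
a ++ S
a ++ A ++ S
a ++ B ++ S
a ++ C ++ S
a ++ a ++ S
a ++ a ++ A ++ S
a ++ a ++ B ++ S
a ++ a ++ C ++ S
a ++ a ++ b ++ S
a ++ a ++ b ++ A
a ++ a ++ b ++ B
a ++ a ++ b ++ C
a ++ a ++ b ++ a

[S [A [B [C a]]] ++ [S [A [B [C a]]] ++ [S [A [B [C b]]] ++ [S [A [B [C a]]]]]]]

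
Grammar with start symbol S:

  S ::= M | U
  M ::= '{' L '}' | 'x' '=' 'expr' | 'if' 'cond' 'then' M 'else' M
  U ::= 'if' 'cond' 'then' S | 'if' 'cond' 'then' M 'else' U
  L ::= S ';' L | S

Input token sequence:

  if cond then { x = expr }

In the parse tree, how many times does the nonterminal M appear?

2

[S [U if cond then [S [M { [L [S [M x = expr]]] }]]]]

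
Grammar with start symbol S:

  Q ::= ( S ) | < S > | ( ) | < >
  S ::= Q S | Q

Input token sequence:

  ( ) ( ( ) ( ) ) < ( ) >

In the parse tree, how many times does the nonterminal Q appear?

6

[S [Q ( )] [S [Q ( [S [Q ( )] [S [Q ( )]]] )] [S [Q < [S [Q ( )]] >]]]]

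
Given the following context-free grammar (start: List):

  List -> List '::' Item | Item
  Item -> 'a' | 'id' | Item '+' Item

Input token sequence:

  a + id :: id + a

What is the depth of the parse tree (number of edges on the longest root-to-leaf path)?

4

[List [List [Item [Item a] + [Item id]]] :: [Item [Item id] + [Item a]]]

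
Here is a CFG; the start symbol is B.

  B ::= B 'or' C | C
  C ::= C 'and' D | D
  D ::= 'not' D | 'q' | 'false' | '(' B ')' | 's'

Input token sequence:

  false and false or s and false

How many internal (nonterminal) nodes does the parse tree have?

[B [B [C [C [D false]] and [D false]]] or [C [C [D s]] and [D false]]]

10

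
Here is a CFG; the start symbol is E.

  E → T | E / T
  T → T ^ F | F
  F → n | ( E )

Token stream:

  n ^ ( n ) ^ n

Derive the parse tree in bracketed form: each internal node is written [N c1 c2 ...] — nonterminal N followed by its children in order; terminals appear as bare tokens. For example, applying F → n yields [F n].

[E [T [T [T [F n]] ^ [F ( [E [T [F n]]] )]] ^ [F n]]]

E
T
T ^ F
T ^ F ^ F
F ^ F ^ F
n ^ F ^ F
n ^ ( E ) ^ F
n ^ ( T ) ^ F
n ^ ( F ) ^ F
n ^ ( n ) ^ F
n ^ ( n ) ^ n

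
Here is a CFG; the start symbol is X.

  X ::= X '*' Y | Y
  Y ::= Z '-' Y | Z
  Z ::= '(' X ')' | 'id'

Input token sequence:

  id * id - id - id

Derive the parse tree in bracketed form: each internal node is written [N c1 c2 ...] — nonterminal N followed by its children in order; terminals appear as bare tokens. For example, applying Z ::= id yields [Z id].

[X [X [Y [Z id]]] * [Y [Z id] - [Y [Z id] - [Y [Z id]]]]]

X
X * Y
Y * Y
Z * Y
id * Y
id * Z - Y
id * id - Y
id * id - Z - Y
id * id - id - Y
id * id - id - Z
id * id - id - id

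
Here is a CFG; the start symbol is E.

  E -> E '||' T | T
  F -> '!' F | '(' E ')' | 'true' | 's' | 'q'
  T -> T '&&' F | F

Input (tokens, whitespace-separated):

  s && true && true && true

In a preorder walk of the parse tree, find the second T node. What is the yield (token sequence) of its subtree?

[E [T [T [T [T [F s]] && [F true]] && [F true]] && [F true]]]

s && true && true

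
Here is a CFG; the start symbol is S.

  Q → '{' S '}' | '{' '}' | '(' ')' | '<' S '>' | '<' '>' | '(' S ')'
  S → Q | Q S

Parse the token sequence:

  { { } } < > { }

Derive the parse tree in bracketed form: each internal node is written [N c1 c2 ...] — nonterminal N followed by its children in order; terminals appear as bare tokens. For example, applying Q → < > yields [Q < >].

[S [Q { [S [Q { }]] }] [S [Q < >] [S [Q { }]]]]

S
Q S
{ S } S
{ Q } S
{ { } } S
{ { } } Q S
{ { } } < > S
{ { } } < > Q
{ { } } < > { }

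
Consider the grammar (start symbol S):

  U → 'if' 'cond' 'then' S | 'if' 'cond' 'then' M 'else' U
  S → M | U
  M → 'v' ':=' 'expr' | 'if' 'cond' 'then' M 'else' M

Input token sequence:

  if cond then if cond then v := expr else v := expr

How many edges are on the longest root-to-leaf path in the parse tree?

[S [U if cond then [S [M if cond then [M v := expr] else [M v := expr]]]]]

5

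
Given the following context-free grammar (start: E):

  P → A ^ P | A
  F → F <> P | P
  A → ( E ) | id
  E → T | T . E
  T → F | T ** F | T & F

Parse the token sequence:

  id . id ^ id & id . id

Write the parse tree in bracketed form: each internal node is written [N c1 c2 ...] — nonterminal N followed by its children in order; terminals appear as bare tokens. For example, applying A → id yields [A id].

E
T . E
F . E
P . E
A . E
id . E
id . T . E
id . T & F . E
id . F & F . E
id . P & F . E
id . A ^ P & F . E
id . id ^ P & F . E
id . id ^ A & F . E
id . id ^ id & F . E
id . id ^ id & P . E
id . id ^ id & A . E
id . id ^ id & id . E
id . id ^ id & id . T
id . id ^ id & id . F
id . id ^ id & id . P
id . id ^ id & id . A
id . id ^ id & id . id

[E [T [F [P [A id]]]] . [E [T [T [F [P [A id] ^ [P [A id]]]]] & [F [P [A id]]]] . [E [T [F [P [A id]]]]]]]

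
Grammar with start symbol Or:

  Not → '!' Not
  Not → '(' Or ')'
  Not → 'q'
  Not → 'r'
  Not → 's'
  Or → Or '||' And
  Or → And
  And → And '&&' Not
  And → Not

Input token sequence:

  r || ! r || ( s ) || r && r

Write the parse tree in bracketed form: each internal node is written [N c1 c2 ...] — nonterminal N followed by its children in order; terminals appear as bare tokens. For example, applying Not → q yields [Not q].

Or
Or || And
Or || And || And
Or || And || And || And
And || And || And || And
Not || And || And || And
r || And || And || And
r || Not || And || And
r || ! Not || And || And
r || ! r || And || And
r || ! r || Not || And
r || ! r || ( Or ) || And
r || ! r || ( And ) || And
r || ! r || ( Not ) || And
r || ! r || ( s ) || And
r || ! r || ( s ) || And && Not
r || ! r || ( s ) || Not && Not
r || ! r || ( s ) || r && Not
r || ! r || ( s ) || r && r

[Or [Or [Or [Or [And [Not r]]] || [And [Not ! [Not r]]]] || [And [Not ( [Or [And [Not s]]] )]]] || [And [And [Not r]] && [Not r]]]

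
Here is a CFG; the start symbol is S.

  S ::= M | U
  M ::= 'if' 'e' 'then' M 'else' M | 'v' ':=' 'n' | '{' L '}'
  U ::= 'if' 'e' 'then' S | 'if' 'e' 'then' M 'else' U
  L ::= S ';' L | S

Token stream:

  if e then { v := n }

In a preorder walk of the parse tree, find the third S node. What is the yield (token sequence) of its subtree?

v := n

[S [U if e then [S [M { [L [S [M v := n]]] }]]]]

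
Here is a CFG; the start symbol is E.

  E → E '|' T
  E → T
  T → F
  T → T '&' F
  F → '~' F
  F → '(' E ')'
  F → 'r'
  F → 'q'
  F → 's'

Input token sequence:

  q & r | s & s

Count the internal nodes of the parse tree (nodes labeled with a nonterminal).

[E [E [T [T [F q]] & [F r]]] | [T [T [F s]] & [F s]]]

10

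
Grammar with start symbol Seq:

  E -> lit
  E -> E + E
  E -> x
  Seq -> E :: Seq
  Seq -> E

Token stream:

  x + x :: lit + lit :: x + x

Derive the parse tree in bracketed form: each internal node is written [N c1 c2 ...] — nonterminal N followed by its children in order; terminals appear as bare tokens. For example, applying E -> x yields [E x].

[Seq [E [E x] + [E x]] :: [Seq [E [E lit] + [E lit]] :: [Seq [E [E x] + [E x]]]]]

Seq
E :: Seq
E + E :: Seq
x + E :: Seq
x + x :: Seq
x + x :: E :: Seq
x + x :: E + E :: Seq
x + x :: lit + E :: Seq
x + x :: lit + lit :: Seq
x + x :: lit + lit :: E
x + x :: lit + lit :: E + E
x + x :: lit + lit :: x + E
x + x :: lit + lit :: x + x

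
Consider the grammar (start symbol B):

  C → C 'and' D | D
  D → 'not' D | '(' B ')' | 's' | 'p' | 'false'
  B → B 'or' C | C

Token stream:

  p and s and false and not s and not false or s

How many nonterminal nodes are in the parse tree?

[B [B [C [C [C [C [C [D p]] and [D s]] and [D false]] and [D not [D s]]] and [D not [D false]]]] or [C [D s]]]

16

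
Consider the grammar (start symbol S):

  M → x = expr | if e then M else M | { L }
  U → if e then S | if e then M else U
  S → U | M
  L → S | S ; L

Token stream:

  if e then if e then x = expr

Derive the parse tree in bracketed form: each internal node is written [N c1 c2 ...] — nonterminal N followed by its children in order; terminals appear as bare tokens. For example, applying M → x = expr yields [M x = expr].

[S [U if e then [S [U if e then [S [M x = expr]]]]]]

S
U
if e then S
if e then U
if e then if e then S
if e then if e then M
if e then if e then x = expr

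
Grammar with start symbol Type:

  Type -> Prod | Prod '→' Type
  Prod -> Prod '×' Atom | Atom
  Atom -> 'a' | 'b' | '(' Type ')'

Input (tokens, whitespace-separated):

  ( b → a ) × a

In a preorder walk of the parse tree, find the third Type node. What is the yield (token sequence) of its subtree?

[Type [Prod [Prod [Atom ( [Type [Prod [Atom b]] → [Type [Prod [Atom a]]]] )]] × [Atom a]]]

a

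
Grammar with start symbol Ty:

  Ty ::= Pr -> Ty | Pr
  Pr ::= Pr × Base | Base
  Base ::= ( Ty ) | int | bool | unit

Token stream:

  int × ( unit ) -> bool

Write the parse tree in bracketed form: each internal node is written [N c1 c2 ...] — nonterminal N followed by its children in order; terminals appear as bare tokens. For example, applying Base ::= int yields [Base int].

Ty
Pr -> Ty
Pr × Base -> Ty
Base × Base -> Ty
int × Base -> Ty
int × ( Ty ) -> Ty
int × ( Pr ) -> Ty
int × ( Base ) -> Ty
int × ( unit ) -> Ty
int × ( unit ) -> Pr
int × ( unit ) -> Base
int × ( unit ) -> bool

[Ty [Pr [Pr [Base int]] × [Base ( [Ty [Pr [Base unit]]] )]] -> [Ty [Pr [Base bool]]]]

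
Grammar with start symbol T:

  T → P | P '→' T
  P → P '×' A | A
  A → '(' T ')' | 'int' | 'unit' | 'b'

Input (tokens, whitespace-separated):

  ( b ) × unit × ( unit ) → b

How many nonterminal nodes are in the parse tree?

[T [P [P [P [A ( [T [P [A b]]] )]] × [A unit]] × [A ( [T [P [A unit]]] )]] → [T [P [A b]]]]

16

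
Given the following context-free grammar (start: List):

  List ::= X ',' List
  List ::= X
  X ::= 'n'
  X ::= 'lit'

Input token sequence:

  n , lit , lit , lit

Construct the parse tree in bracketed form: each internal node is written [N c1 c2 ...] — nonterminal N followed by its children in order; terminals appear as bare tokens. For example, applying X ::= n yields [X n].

[List [X n] , [List [X lit] , [List [X lit] , [List [X lit]]]]]

List
X , List
n , List
n , X , List
n , lit , List
n , lit , X , List
n , lit , lit , List
n , lit , lit , X
n , lit , lit , lit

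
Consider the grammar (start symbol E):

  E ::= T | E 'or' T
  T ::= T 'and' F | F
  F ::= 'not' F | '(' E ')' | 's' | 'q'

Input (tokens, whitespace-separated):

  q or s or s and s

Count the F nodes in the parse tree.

[E [E [E [T [F q]]] or [T [F s]]] or [T [T [F s]] and [F s]]]

4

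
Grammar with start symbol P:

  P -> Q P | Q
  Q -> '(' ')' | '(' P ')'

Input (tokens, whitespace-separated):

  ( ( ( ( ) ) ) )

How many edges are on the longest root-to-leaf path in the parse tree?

8

[P [Q ( [P [Q ( [P [Q ( [P [Q ( )]] )]] )]] )]]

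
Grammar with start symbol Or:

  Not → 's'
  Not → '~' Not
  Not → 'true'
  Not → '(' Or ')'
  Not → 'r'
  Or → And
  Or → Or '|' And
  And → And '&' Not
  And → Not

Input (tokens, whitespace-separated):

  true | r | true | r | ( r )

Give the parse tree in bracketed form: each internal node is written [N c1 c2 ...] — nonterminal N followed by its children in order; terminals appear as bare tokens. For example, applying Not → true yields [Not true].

[Or [Or [Or [Or [Or [And [Not true]]] | [And [Not r]]] | [And [Not true]]] | [And [Not r]]] | [And [Not ( [Or [And [Not r]]] )]]]

Or
Or | And
Or | And | And
Or | And | And | And
Or | And | And | And | And
And | And | And | And | And
Not | And | And | And | And
true | And | And | And | And
true | Not | And | And | And
true | r | And | And | And
true | r | Not | And | And
true | r | true | And | And
true | r | true | Not | And
true | r | true | r | And
true | r | true | r | Not
true | r | true | r | ( Or )
true | r | true | r | ( And )
true | r | true | r | ( Not )
true | r | true | r | ( r )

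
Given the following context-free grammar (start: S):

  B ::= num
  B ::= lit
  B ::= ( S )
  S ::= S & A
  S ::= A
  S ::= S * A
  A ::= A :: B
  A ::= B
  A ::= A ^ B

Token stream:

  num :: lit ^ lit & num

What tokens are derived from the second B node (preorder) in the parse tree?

lit

[S [S [A [A [A [B num]] :: [B lit]] ^ [B lit]]] & [A [B num]]]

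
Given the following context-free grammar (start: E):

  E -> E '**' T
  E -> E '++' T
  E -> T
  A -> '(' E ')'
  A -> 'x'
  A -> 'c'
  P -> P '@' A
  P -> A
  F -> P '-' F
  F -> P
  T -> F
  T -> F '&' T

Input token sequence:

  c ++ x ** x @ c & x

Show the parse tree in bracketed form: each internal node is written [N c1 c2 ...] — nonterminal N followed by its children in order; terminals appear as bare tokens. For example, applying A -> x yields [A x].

[E [E [E [T [F [P [A c]]]]] ++ [T [F [P [A x]]]]] ** [T [F [P [P [A x]] @ [A c]]] & [T [F [P [A x]]]]]]

E
E ** T
E ++ T ** T
T ++ T ** T
F ++ T ** T
P ++ T ** T
A ++ T ** T
c ++ T ** T
c ++ F ** T
c ++ P ** T
c ++ A ** T
c ++ x ** T
c ++ x ** F & T
c ++ x ** P & T
c ++ x ** P @ A & T
c ++ x ** A @ A & T
c ++ x ** x @ A & T
c ++ x ** x @ c & T
c ++ x ** x @ c & F
c ++ x ** x @ c & P
c ++ x ** x @ c & A
c ++ x ** x @ c & x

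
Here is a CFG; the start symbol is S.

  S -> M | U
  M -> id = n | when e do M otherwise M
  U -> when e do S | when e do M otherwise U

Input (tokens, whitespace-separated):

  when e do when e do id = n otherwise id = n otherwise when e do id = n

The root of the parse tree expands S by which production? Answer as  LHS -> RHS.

S -> U

[S [U when e do [M when e do [M id = n] otherwise [M id = n]] otherwise [U when e do [S [M id = n]]]]]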